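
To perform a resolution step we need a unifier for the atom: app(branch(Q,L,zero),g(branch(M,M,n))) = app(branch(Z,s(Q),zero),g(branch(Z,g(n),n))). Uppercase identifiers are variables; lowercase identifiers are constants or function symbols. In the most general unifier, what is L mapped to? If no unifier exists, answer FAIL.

s(g(n))

Decompose app/2: branch(Q,L,zero) = branch(Z,s(Q),zero),  g(branch(M,M,n)) = g(branch(Z,g(n),n)).
Decompose branch/3: Q = Z,  L = s(Q),  zero = zero.
Bind Q := Z; substituting into the one remaining equation that mentions Q gives: L = s(Z).
Bind L := s(Z); no other remaining equation mentions L.
Delete trivial equation zero = zero.
Decompose g/1: branch(M,M,n) = branch(Z,g(n),n).
Decompose branch/3: M = Z,  M = g(n),  n = n.
Bind M := Z; substituting into the one remaining equation that mentions M gives: Z = g(n).
Bind Z := g(n); no other remaining equation mentions Z. Substituting into the earlier bindings gives Q := g(n), L := s(g(n)), M := g(n).
Delete trivial equation n = n.
MGU = { Q := g(n), L := s(g(n)), M := g(n), Z := g(n) }, so L := s(g(n)).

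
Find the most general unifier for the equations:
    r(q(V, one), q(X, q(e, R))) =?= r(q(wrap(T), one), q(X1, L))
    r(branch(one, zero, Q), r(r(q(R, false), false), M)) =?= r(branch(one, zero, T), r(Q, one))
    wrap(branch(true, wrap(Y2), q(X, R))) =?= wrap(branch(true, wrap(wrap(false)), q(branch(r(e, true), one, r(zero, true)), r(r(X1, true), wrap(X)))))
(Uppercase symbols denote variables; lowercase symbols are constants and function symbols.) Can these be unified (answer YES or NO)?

YES

Decompose r/2: q(V, one) =?= q(wrap(T), one),  q(X, q(e, R)) =?= q(X1, L).
Decompose q/2: V =?= wrap(T),  one =?= one.
Bind V := wrap(T); no other remaining equation mentions V.
Delete trivial equation one =?= one.
Decompose q/2: X =?= X1,  q(e, R) =?= L.
Bind X := X1; substituting into the one remaining equation that mentions X gives: wrap(branch(true, wrap(Y2), q(X1, R))) =?= wrap(branch(true, wrap(wrap(false)), q(branch(r(e, true), one, r(zero, true)), r(r(X1, true), wrap(X1))))).
Bind L := q(e, R); no other remaining equation mentions L.
Decompose r/2: branch(one, zero, Q) =?= branch(one, zero, T),  r(r(q(R, false), false), M) =?= r(Q, one).
Decompose branch/3: one =?= one,  zero =?= zero,  Q =?= T.
Delete trivial equation one =?= one.
Delete trivial equation zero =?= zero.
Bind Q := T; substituting into the one remaining equation that mentions Q gives: r(r(q(R, false), false), M) =?= r(T, one).
Decompose r/2: r(q(R, false), false) =?= T,  M =?= one.
Bind T := r(q(R, false), false); no other remaining equation mentions T. Substituting into the earlier bindings gives V := wrap(r(q(R, false), false)), Q := r(q(R, false), false).
Bind M := one; no other remaining equation mentions M.
Decompose wrap/1: branch(true, wrap(Y2), q(X1, R)) =?= branch(true, wrap(wrap(false)), q(branch(r(e, true), one, r(zero, true)), r(r(X1, true), wrap(X1)))).
Decompose branch/3: true =?= true,  wrap(Y2) =?= wrap(wrap(false)),  q(X1, R) =?= q(branch(r(e, true), one, r(zero, true)), r(r(X1, true), wrap(X1))).
Delete trivial equation true =?= true.
Decompose wrap/1: Y2 =?= wrap(false).
Bind Y2 := wrap(false); no other remaining equation mentions Y2.
Decompose q/2: X1 =?= branch(r(e, true), one, r(zero, true)),  R =?= r(r(X1, true), wrap(X1)).
Bind X1 := branch(r(e, true), one, r(zero, true)); substituting into the remaining equation gives: R =?= r(r(branch(r(e, true), one, r(zero, true)), true), wrap(branch(r(e, true), one, r(zero, true)))). Substituting into the earlier binding gives X := branch(r(e, true), one, r(zero, true)).
Bind R := r(r(branch(r(e, true), one, r(zero, true)), true), wrap(branch(r(e, true), one, r(zero, true)))). Substituting into the earlier bindings gives V := wrap(r(q(r(r(branch(r(e, true), one, r(zero, true)), true), wrap(branch(r(e, true), one, r(zero, true)))), false), false)), L := q(e, r(r(branch(r(e, true), one, r(zero, true)), true), wrap(branch(r(e, true), one, r(zero, true))))), Q := r(q(r(r(branch(r(e, true), one, r(zero, true)), true), wrap(branch(r(e, true), one, r(zero, true)))), false), false), T := r(q(r(r(branch(r(e, true), one, r(zero, true)), true), wrap(branch(r(e, true), one, r(zero, true)))), false), false).
No equations remain and no clash or occurs-check failure arose, so a unifier exists.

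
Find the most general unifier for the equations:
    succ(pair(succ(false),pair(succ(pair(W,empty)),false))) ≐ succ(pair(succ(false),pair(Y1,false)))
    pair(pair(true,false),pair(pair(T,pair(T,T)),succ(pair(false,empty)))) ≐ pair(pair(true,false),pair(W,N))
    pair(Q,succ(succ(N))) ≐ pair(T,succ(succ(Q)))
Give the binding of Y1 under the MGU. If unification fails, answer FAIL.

Decompose succ/1: pair(succ(false),pair(succ(pair(W,empty)),false)) ≐ pair(succ(false),pair(Y1,false)).
Decompose pair/2: succ(false) ≐ succ(false),  pair(succ(pair(W,empty)),false) ≐ pair(Y1,false).
Delete trivial equation succ(false) ≐ succ(false).
Decompose pair/2: succ(pair(W,empty)) ≐ Y1,  false ≐ false.
Bind Y1 := succ(pair(W,empty)); no other remaining equation mentions Y1.
Delete trivial equation false ≐ false.
Decompose pair/2: pair(true,false) ≐ pair(true,false),  pair(pair(T,pair(T,T)),succ(pair(false,empty))) ≐ pair(W,N).
Delete trivial equation pair(true,false) ≐ pair(true,false).
Decompose pair/2: pair(T,pair(T,T)) ≐ W,  succ(pair(false,empty)) ≐ N.
Bind W := pair(T,pair(T,T)); no other remaining equation mentions W. Substituting into the earlier binding gives Y1 := succ(pair(pair(T,pair(T,T)),empty)).
Bind N := succ(pair(false,empty)); substituting into the remaining equation gives: pair(Q,succ(succ(succ(pair(false,empty))))) ≐ pair(T,succ(succ(Q))).
Decompose pair/2: Q ≐ T,  succ(succ(succ(pair(false,empty)))) ≐ succ(succ(Q)).
Bind Q := T; substituting into the remaining equation gives: succ(succ(succ(pair(false,empty)))) ≐ succ(succ(T)).
Decompose succ/1: succ(succ(pair(false,empty))) ≐ succ(T).
Decompose succ/1: succ(pair(false,empty)) ≐ T.
Bind T := succ(pair(false,empty)). Substituting into the earlier bindings gives Y1 := succ(pair(pair(succ(pair(false,empty)),pair(succ(pair(false,empty)),succ(pair(false,empty)))),empty)), W := pair(succ(pair(false,empty)),pair(succ(pair(false,empty)),succ(pair(false,empty)))), Q := succ(pair(false,empty)).
MGU = { Y1 ↦ succ(pair(pair(succ(pair(false,empty)),pair(succ(pair(false,empty)),succ(pair(false,empty)))),empty)), W ↦ pair(succ(pair(false,empty)),pair(succ(pair(false,empty)),succ(pair(false,empty)))), N ↦ succ(pair(false,empty)), Q ↦ succ(pair(false,empty)), T ↦ succ(pair(false,empty)) }, so Y1 ↦ succ(pair(pair(succ(pair(false,empty)),pair(succ(pair(false,empty)),succ(pair(false,empty)))),empty)).

succ(pair(pair(succ(pair(false,empty)),pair(succ(pair(false,empty)),succ(pair(false,empty)))),empty))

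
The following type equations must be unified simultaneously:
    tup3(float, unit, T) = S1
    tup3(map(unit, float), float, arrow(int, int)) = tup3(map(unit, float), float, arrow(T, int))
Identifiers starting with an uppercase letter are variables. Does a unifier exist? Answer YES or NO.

YES

Bind S1 := tup3(float, unit, T); no other remaining equation mentions S1.
Decompose tup3/3: map(unit, float) = map(unit, float),  float = float,  arrow(int, int) = arrow(T, int).
Delete trivial equation map(unit, float) = map(unit, float).
Delete trivial equation float = float.
Decompose arrow/2: int = T,  int = int.
Bind T := int; no other remaining equation mentions T. Substituting into the earlier binding gives S1 := tup3(float, unit, int).
Delete trivial equation int = int.
No equations remain and no clash or occurs-check failure arose, so a unifier exists.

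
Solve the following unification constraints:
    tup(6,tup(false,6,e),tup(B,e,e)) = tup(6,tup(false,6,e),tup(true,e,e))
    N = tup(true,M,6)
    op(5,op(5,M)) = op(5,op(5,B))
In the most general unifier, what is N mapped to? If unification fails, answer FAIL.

Decompose tup/3: 6 = 6,  tup(false,6,e) = tup(false,6,e),  tup(B,e,e) = tup(true,e,e).
Delete trivial equation 6 = 6.
Delete trivial equation tup(false,6,e) = tup(false,6,e).
Decompose tup/3: B = true,  e = e,  e = e.
Bind B := true; substituting into the one remaining equation that mentions B gives: op(5,op(5,M)) = op(5,op(5,true)).
Delete trivial equation e = e.
Delete trivial equation e = e.
Bind N := tup(true,M,6); no other remaining equation mentions N.
Decompose op/2: 5 = 5,  op(5,M) = op(5,true).
Delete trivial equation 5 = 5.
Decompose op/2: 5 = 5,  M = true.
Delete trivial equation 5 = 5.
Bind M := true. Substituting into the earlier binding gives N := tup(true,true,6).
MGU = { B -> true, N -> tup(true,true,6), M -> true }, so N -> tup(true,true,6).

tup(true,true,6)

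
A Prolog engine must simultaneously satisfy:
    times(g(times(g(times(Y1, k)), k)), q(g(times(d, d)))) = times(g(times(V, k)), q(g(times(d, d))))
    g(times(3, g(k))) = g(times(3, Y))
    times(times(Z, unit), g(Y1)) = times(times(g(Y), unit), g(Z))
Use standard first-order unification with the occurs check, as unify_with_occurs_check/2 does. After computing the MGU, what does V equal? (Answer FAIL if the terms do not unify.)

Decompose times/2: g(times(g(times(Y1, k)), k)) = g(times(V, k)),  q(g(times(d, d))) = q(g(times(d, d))).
Decompose g/1: times(g(times(Y1, k)), k) = times(V, k).
Decompose times/2: g(times(Y1, k)) = V,  k = k.
Bind V := g(times(Y1, k)); no other remaining equation mentions V.
Delete trivial equation k = k.
Delete trivial equation q(g(times(d, d))) = q(g(times(d, d))).
Decompose g/1: times(3, g(k)) = times(3, Y).
Decompose times/2: 3 = 3,  g(k) = Y.
Delete trivial equation 3 = 3.
Bind Y := g(k); substituting into the remaining equation gives: times(times(Z, unit), g(Y1)) = times(times(g(g(k)), unit), g(Z)).
Decompose times/2: times(Z, unit) = times(g(g(k)), unit),  g(Y1) = g(Z).
Decompose times/2: Z = g(g(k)),  unit = unit.
Bind Z := g(g(k)); substituting into the one remaining equation that mentions Z gives: g(Y1) = g(g(g(k))).
Delete trivial equation unit = unit.
Decompose g/1: Y1 = g(g(k)).
Bind Y1 := g(g(k)). Substituting into the earlier binding gives V := g(times(g(g(k)), k)).
MGU = { V ↦ g(times(g(g(k)), k)), Y ↦ g(k), Z ↦ g(g(k)), Y1 ↦ g(g(k)) }, so V ↦ g(times(g(g(k)), k)).

g(times(g(g(k)), k))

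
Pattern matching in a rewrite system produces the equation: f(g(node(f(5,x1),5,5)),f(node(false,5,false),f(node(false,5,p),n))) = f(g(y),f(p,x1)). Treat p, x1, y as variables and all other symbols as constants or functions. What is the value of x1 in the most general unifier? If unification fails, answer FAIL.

f(node(false,5,node(false,5,false)),n)

Decompose f/2: g(node(f(5,x1),5,5)) = g(y),  f(node(false,5,false),f(node(false,5,p),n)) = f(p,x1).
Decompose g/1: node(f(5,x1),5,5) = y.
Bind y := node(f(5,x1),5,5); no other remaining equation mentions y.
Decompose f/2: node(false,5,false) = p,  f(node(false,5,p),n) = x1.
Bind p := node(false,5,false); substituting into the remaining equation gives: f(node(false,5,node(false,5,false)),n) = x1.
Bind x1 := f(node(false,5,node(false,5,false)),n). Substituting into the earlier binding gives y := node(f(5,f(node(false,5,node(false,5,false)),n)),5,5).
MGU = { y := node(f(5,f(node(false,5,node(false,5,false)),n)),5,5), p := node(false,5,false), x1 := f(node(false,5,node(false,5,false)),n) }, so x1 := f(node(false,5,node(false,5,false)),n).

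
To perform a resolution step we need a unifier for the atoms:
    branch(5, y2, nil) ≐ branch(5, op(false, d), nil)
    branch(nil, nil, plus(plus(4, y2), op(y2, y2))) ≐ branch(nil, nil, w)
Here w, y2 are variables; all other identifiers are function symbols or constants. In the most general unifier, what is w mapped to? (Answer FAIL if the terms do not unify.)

plus(plus(4, op(false, d)), op(op(false, d), op(false, d)))

Decompose branch/3: 5 ≐ 5,  y2 ≐ op(false, d),  nil ≐ nil.
Delete trivial equation 5 ≐ 5.
Bind y2 := op(false, d); substituting into the one remaining equation that mentions y2 gives: branch(nil, nil, plus(plus(4, op(false, d)), op(op(false, d), op(false, d)))) ≐ branch(nil, nil, w).
Delete trivial equation nil ≐ nil.
Decompose branch/3: nil ≐ nil,  nil ≐ nil,  plus(plus(4, op(false, d)), op(op(false, d), op(false, d))) ≐ w.
Delete trivial equation nil ≐ nil.
Delete trivial equation nil ≐ nil.
Bind w := plus(plus(4, op(false, d)), op(op(false, d), op(false, d))).
MGU = { y2 ↦ op(false, d), w ↦ plus(plus(4, op(false, d)), op(op(false, d), op(false, d))) }, so w ↦ plus(plus(4, op(false, d)), op(op(false, d), op(false, d))).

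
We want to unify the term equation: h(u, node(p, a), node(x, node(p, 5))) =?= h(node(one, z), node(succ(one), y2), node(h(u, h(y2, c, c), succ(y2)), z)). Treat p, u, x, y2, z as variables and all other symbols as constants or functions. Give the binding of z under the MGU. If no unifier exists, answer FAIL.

node(succ(one), 5)

Decompose h/3: u =?= node(one, z),  node(p, a) =?= node(succ(one), y2),  node(x, node(p, 5)) =?= node(h(u, h(y2, c, c), succ(y2)), z).
Bind u := node(one, z); substituting into the one remaining equation that mentions u gives: node(x, node(p, 5)) =?= node(h(node(one, z), h(y2, c, c), succ(y2)), z).
Decompose node/2: p =?= succ(one),  a =?= y2.
Bind p := succ(one); substituting into the one remaining equation that mentions p gives: node(x, node(succ(one), 5)) =?= node(h(node(one, z), h(y2, c, c), succ(y2)), z).
Bind y2 := a; substituting into the remaining equation gives: node(x, node(succ(one), 5)) =?= node(h(node(one, z), h(a, c, c), succ(a)), z).
Decompose node/2: x =?= h(node(one, z), h(a, c, c), succ(a)),  node(succ(one), 5) =?= z.
Bind x := h(node(one, z), h(a, c, c), succ(a)); no other remaining equation mentions x.
Bind z := node(succ(one), 5). Substituting into the earlier bindings gives u := node(one, node(succ(one), 5)), x := h(node(one, node(succ(one), 5)), h(a, c, c), succ(a)).
MGU = { u ↦ node(one, node(succ(one), 5)), p ↦ succ(one), y2 ↦ a, x ↦ h(node(one, node(succ(one), 5)), h(a, c, c), succ(a)), z ↦ node(succ(one), 5) }, so z ↦ node(succ(one), 5).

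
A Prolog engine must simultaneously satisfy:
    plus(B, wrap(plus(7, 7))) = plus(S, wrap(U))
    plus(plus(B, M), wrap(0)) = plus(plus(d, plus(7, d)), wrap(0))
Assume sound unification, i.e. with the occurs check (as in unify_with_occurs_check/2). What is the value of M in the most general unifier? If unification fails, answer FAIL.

Decompose plus/2: B = S,  wrap(plus(7, 7)) = wrap(U).
Bind B := S; substituting into the one remaining equation that mentions B gives: plus(plus(S, M), wrap(0)) = plus(plus(d, plus(7, d)), wrap(0)).
Decompose wrap/1: plus(7, 7) = U.
Bind U := plus(7, 7); no other remaining equation mentions U.
Decompose plus/2: plus(S, M) = plus(d, plus(7, d)),  wrap(0) = wrap(0).
Decompose plus/2: S = d,  M = plus(7, d).
Bind S := d; no other remaining equation mentions S. Substituting into the earlier binding gives B := d.
Bind M := plus(7, d); no other remaining equation mentions M.
Delete trivial equation wrap(0) = wrap(0).
MGU = { B ↦ d, U ↦ plus(7, 7), S ↦ d, M ↦ plus(7, d) }, so M ↦ plus(7, d).

plus(7, d)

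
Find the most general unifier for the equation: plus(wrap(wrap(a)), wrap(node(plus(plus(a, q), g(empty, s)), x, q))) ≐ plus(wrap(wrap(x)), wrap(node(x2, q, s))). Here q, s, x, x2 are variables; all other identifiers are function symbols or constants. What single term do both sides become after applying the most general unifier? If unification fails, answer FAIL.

Decompose plus/2: wrap(wrap(a)) ≐ wrap(wrap(x)),  wrap(node(plus(plus(a, q), g(empty, s)), x, q)) ≐ wrap(node(x2, q, s)).
Decompose wrap/1: wrap(a) ≐ wrap(x).
Decompose wrap/1: a ≐ x.
Bind x := a; substituting into the remaining equation gives: wrap(node(plus(plus(a, q), g(empty, s)), a, q)) ≐ wrap(node(x2, q, s)).
Decompose wrap/1: node(plus(plus(a, q), g(empty, s)), a, q) ≐ node(x2, q, s).
Decompose node/3: plus(plus(a, q), g(empty, s)) ≐ x2,  a ≐ q,  q ≐ s.
Bind x2 := plus(plus(a, q), g(empty, s)); no other remaining equation mentions x2.
Bind q := a; substituting into the remaining equation gives: a ≐ s. Substituting into the earlier binding gives x2 := plus(plus(a, a), g(empty, s)).
Bind s := a. Substituting into the earlier binding gives x2 := plus(plus(a, a), g(empty, a)).
Applying the MGU to either side gives plus(wrap(wrap(a)), wrap(node(plus(plus(a, a), g(empty, a)), a, a))).

plus(wrap(wrap(a)), wrap(node(plus(plus(a, a), g(empty, a)), a, a)))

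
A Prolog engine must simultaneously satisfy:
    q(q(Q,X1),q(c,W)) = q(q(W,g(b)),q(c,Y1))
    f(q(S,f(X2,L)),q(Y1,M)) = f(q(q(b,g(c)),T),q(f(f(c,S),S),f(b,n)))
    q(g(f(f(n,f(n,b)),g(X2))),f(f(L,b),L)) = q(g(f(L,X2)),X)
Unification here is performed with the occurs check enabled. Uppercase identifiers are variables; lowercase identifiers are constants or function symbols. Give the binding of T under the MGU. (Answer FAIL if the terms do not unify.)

FAIL

Decompose q/2: q(Q,X1) = q(W,g(b)),  q(c,W) = q(c,Y1).
Decompose q/2: Q = W,  X1 = g(b).
Bind Q := W; no other remaining equation mentions Q.
Bind X1 := g(b); no other remaining equation mentions X1.
Decompose q/2: c = c,  W = Y1.
Delete trivial equation c = c.
Bind W := Y1; no other remaining equation mentions W. Substituting into the earlier binding gives Q := Y1.
Decompose f/2: q(S,f(X2,L)) = q(q(b,g(c)),T),  q(Y1,M) = q(f(f(c,S),S),f(b,n)).
Decompose q/2: S = q(b,g(c)),  f(X2,L) = T.
Bind S := q(b,g(c)); substituting into the one remaining equation that mentions S gives: q(Y1,M) = q(f(f(c,q(b,g(c))),q(b,g(c))),f(b,n)).
Bind T := f(X2,L); no other remaining equation mentions T.
Decompose q/2: Y1 = f(f(c,q(b,g(c))),q(b,g(c))),  M = f(b,n).
Bind Y1 := f(f(c,q(b,g(c))),q(b,g(c))); no other remaining equation mentions Y1. Substituting into the earlier bindings gives Q := f(f(c,q(b,g(c))),q(b,g(c))), W := f(f(c,q(b,g(c))),q(b,g(c))).
Bind M := f(b,n); no other remaining equation mentions M.
Decompose q/2: g(f(f(n,f(n,b)),g(X2))) = g(f(L,X2)),  f(f(L,b),L) = X.
Decompose g/1: f(f(n,f(n,b)),g(X2)) = f(L,X2).
Decompose f/2: f(n,f(n,b)) = L,  g(X2) = X2.
Bind L := f(n,f(n,b)); substituting into the one remaining equation that mentions L gives: f(f(f(n,f(n,b)),b),f(n,f(n,b))) = X. Substituting into the earlier binding gives T := f(X2,f(n,f(n,b))).
Occurs check fails: X2 occurs in g(X2); the equation X2 = g(X2) has no finite solution.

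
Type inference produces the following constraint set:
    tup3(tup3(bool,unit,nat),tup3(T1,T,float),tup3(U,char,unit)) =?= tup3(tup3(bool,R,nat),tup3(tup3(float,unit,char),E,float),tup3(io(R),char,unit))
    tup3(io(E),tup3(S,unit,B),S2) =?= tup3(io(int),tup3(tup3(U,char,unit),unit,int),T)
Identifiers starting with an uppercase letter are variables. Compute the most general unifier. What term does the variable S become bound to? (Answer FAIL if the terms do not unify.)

tup3(io(unit),char,unit)

Decompose tup3/3: tup3(bool,unit,nat) =?= tup3(bool,R,nat),  tup3(T1,T,float) =?= tup3(tup3(float,unit,char),E,float),  tup3(U,char,unit) =?= tup3(io(R),char,unit).
Decompose tup3/3: bool =?= bool,  unit =?= R,  nat =?= nat.
Delete trivial equation bool =?= bool.
Bind R := unit; substituting into the one remaining equation that mentions R gives: tup3(U,char,unit) =?= tup3(io(unit),char,unit).
Delete trivial equation nat =?= nat.
Decompose tup3/3: T1 =?= tup3(float,unit,char),  T =?= E,  float =?= float.
Bind T1 := tup3(float,unit,char); no other remaining equation mentions T1.
Bind T := E; substituting into the one remaining equation that mentions T gives: tup3(io(E),tup3(S,unit,B),S2) =?= tup3(io(int),tup3(tup3(U,char,unit),unit,int),E).
Delete trivial equation float =?= float.
Decompose tup3/3: U =?= io(unit),  char =?= char,  unit =?= unit.
Bind U := io(unit); substituting into the one remaining equation that mentions U gives: tup3(io(E),tup3(S,unit,B),S2) =?= tup3(io(int),tup3(tup3(io(unit),char,unit),unit,int),E).
Delete trivial equation char =?= char.
Delete trivial equation unit =?= unit.
Decompose tup3/3: io(E) =?= io(int),  tup3(S,unit,B) =?= tup3(tup3(io(unit),char,unit),unit,int),  S2 =?= E.
Decompose io/1: E =?= int.
Bind E := int; substituting into the one remaining equation that mentions E gives: S2 =?= int. Substituting into the earlier binding gives T := int.
Decompose tup3/3: S =?= tup3(io(unit),char,unit),  unit =?= unit,  B =?= int.
Bind S := tup3(io(unit),char,unit); no other remaining equation mentions S.
Delete trivial equation unit =?= unit.
Bind B := int; no other remaining equation mentions B.
Bind S2 := int.
MGU = { R := unit, T1 := tup3(float,unit,char), T := int, U := io(unit), E := int, S := tup3(io(unit),char,unit), B := int, S2 := int }, so S := tup3(io(unit),char,unit).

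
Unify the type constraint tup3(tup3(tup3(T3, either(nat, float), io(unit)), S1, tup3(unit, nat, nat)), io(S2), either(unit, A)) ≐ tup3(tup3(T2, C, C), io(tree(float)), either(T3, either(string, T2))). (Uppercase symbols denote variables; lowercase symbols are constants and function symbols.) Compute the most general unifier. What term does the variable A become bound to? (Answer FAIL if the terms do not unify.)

Decompose tup3/3: tup3(tup3(T3, either(nat, float), io(unit)), S1, tup3(unit, nat, nat)) ≐ tup3(T2, C, C),  io(S2) ≐ io(tree(float)),  either(unit, A) ≐ either(T3, either(string, T2)).
Decompose tup3/3: tup3(T3, either(nat, float), io(unit)) ≐ T2,  S1 ≐ C,  tup3(unit, nat, nat) ≐ C.
Bind T2 := tup3(T3, either(nat, float), io(unit)); substituting into the one remaining equation that mentions T2 gives: either(unit, A) ≐ either(T3, either(string, tup3(T3, either(nat, float), io(unit)))).
Bind S1 := C; no other remaining equation mentions S1.
Bind C := tup3(unit, nat, nat); no other remaining equation mentions C. Substituting into the earlier binding gives S1 := tup3(unit, nat, nat).
Decompose io/1: S2 ≐ tree(float).
Bind S2 := tree(float); no other remaining equation mentions S2.
Decompose either/2: unit ≐ T3,  A ≐ either(string, tup3(T3, either(nat, float), io(unit))).
Bind T3 := unit; substituting into the remaining equation gives: A ≐ either(string, tup3(unit, either(nat, float), io(unit))). Substituting into the earlier binding gives T2 := tup3(unit, either(nat, float), io(unit)).
Bind A := either(string, tup3(unit, either(nat, float), io(unit))).
MGU = { T2 ↦ tup3(unit, either(nat, float), io(unit)), S1 ↦ tup3(unit, nat, nat), C ↦ tup3(unit, nat, nat), S2 ↦ tree(float), T3 ↦ unit, A ↦ either(string, tup3(unit, either(nat, float), io(unit))) }, so A ↦ either(string, tup3(unit, either(nat, float), io(unit))).

either(string, tup3(unit, either(nat, float), io(unit)))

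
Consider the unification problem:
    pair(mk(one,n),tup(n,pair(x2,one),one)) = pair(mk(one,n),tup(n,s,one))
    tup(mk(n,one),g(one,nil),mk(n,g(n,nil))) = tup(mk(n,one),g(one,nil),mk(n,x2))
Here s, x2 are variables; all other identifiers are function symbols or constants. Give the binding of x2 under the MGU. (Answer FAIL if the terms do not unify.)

g(n,nil)

Decompose pair/2: mk(one,n) = mk(one,n),  tup(n,pair(x2,one),one) = tup(n,s,one).
Delete trivial equation mk(one,n) = mk(one,n).
Decompose tup/3: n = n,  pair(x2,one) = s,  one = one.
Delete trivial equation n = n.
Bind s := pair(x2,one); no other remaining equation mentions s.
Delete trivial equation one = one.
Decompose tup/3: mk(n,one) = mk(n,one),  g(one,nil) = g(one,nil),  mk(n,g(n,nil)) = mk(n,x2).
Delete trivial equation mk(n,one) = mk(n,one).
Delete trivial equation g(one,nil) = g(one,nil).
Decompose mk/2: n = n,  g(n,nil) = x2.
Delete trivial equation n = n.
Bind x2 := g(n,nil). Substituting into the earlier binding gives s := pair(g(n,nil),one).
MGU = { s -> pair(g(n,nil),one), x2 -> g(n,nil) }, so x2 -> g(n,nil).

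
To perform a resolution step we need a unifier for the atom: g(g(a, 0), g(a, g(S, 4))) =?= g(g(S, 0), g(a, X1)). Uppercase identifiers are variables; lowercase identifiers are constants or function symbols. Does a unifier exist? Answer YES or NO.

YES

Decompose g/2: g(a, 0) =?= g(S, 0),  g(a, g(S, 4)) =?= g(a, X1).
Decompose g/2: a =?= S,  0 =?= 0.
Bind S := a; substituting into the one remaining equation that mentions S gives: g(a, g(a, 4)) =?= g(a, X1).
Delete trivial equation 0 =?= 0.
Decompose g/2: a =?= a,  g(a, 4) =?= X1.
Delete trivial equation a =?= a.
Bind X1 := g(a, 4).
No equations remain and no clash or occurs-check failure arose, so a unifier exists.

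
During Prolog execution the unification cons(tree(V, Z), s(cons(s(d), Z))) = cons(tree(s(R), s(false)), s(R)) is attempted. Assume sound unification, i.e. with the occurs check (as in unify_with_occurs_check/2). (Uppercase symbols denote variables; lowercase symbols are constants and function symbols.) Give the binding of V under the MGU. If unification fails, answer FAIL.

Decompose cons/2: tree(V, Z) = tree(s(R), s(false)),  s(cons(s(d), Z)) = s(R).
Decompose tree/2: V = s(R),  Z = s(false).
Bind V := s(R); no other remaining equation mentions V.
Bind Z := s(false); substituting into the remaining equation gives: s(cons(s(d), s(false))) = s(R).
Decompose s/1: cons(s(d), s(false)) = R.
Bind R := cons(s(d), s(false)). Substituting into the earlier binding gives V := s(cons(s(d), s(false))).
MGU = { V ↦ s(cons(s(d), s(false))), Z ↦ s(false), R ↦ cons(s(d), s(false)) }, so V ↦ s(cons(s(d), s(false))).

s(cons(s(d), s(false)))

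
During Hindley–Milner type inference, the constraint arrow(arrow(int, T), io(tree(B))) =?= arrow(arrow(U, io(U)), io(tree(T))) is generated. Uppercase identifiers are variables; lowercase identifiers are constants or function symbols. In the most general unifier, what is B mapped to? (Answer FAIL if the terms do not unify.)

io(int)

Decompose arrow/2: arrow(int, T) =?= arrow(U, io(U)),  io(tree(B)) =?= io(tree(T)).
Decompose arrow/2: int =?= U,  T =?= io(U).
Bind U := int; substituting into the one remaining equation that mentions U gives: T =?= io(int).
Bind T := io(int); substituting into the remaining equation gives: io(tree(B)) =?= io(tree(io(int))).
Decompose io/1: tree(B) =?= tree(io(int)).
Decompose tree/1: B =?= io(int).
Bind B := io(int).
MGU = { U -> int, T -> io(int), B -> io(int) }, so B -> io(int).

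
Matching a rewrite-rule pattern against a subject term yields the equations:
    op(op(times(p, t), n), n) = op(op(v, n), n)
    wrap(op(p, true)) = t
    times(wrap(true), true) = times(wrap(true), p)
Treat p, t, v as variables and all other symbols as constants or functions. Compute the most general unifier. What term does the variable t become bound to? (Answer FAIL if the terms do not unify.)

Decompose op/2: op(times(p, t), n) = op(v, n),  n = n.
Decompose op/2: times(p, t) = v,  n = n.
Bind v := times(p, t); no other remaining equation mentions v.
Delete trivial equation n = n.
Delete trivial equation n = n.
Bind t := wrap(op(p, true)); no other remaining equation mentions t. Substituting into the earlier binding gives v := times(p, wrap(op(p, true))).
Decompose times/2: wrap(true) = wrap(true),  true = p.
Delete trivial equation wrap(true) = wrap(true).
Bind p := true. Substituting into the earlier bindings gives v := times(true, wrap(op(true, true))), t := wrap(op(true, true)).
MGU = { v -> times(true, wrap(op(true, true))), t -> wrap(op(true, true)), p -> true }, so t -> wrap(op(true, true)).

wrap(op(true, true))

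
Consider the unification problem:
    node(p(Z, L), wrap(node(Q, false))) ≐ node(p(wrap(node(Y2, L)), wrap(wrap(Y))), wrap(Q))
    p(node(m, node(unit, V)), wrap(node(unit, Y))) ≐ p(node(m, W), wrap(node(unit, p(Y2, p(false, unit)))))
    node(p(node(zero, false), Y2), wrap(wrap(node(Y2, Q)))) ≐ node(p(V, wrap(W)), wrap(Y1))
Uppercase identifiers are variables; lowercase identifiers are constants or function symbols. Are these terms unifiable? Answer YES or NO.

Decompose node/2: p(Z, L) ≐ p(wrap(node(Y2, L)), wrap(wrap(Y))),  wrap(node(Q, false)) ≐ wrap(Q).
Decompose p/2: Z ≐ wrap(node(Y2, L)),  L ≐ wrap(wrap(Y)).
Bind Z := wrap(node(Y2, L)); no other remaining equation mentions Z.
Bind L := wrap(wrap(Y)); no other remaining equation mentions L. Substituting into the earlier binding gives Z := wrap(node(Y2, wrap(wrap(Y)))).
Decompose wrap/1: node(Q, false) ≐ Q.
Occurs check fails: Q occurs in node(Q, false); the equation Q ≐ node(Q, false) has no finite solution.

NO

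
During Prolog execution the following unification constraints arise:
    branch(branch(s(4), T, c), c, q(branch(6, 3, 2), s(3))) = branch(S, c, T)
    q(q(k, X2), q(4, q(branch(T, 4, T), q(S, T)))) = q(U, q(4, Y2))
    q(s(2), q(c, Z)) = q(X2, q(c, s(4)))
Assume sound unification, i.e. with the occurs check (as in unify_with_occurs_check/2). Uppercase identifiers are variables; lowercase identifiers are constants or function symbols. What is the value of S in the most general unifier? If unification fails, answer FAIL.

Decompose branch/3: branch(s(4), T, c) = S,  c = c,  q(branch(6, 3, 2), s(3)) = T.
Bind S := branch(s(4), T, c); substituting into the one remaining equation that mentions S gives: q(q(k, X2), q(4, q(branch(T, 4, T), q(branch(s(4), T, c), T)))) = q(U, q(4, Y2)).
Delete trivial equation c = c.
Bind T := q(branch(6, 3, 2), s(3)); substituting into the one remaining equation that mentions T gives: q(q(k, X2), q(4, q(branch(q(branch(6, 3, 2), s(3)), 4, q(branch(6, 3, 2), s(3))), q(branch(s(4), q(branch(6, 3, 2), s(3)), c), q(branch(6, 3, 2), s(3)))))) = q(U, q(4, Y2)). Substituting into the earlier binding gives S := branch(s(4), q(branch(6, 3, 2), s(3)), c).
Decompose q/2: q(k, X2) = U,  q(4, q(branch(q(branch(6, 3, 2), s(3)), 4, q(branch(6, 3, 2), s(3))), q(branch(s(4), q(branch(6, 3, 2), s(3)), c), q(branch(6, 3, 2), s(3))))) = q(4, Y2).
Bind U := q(k, X2); no other remaining equation mentions U.
Decompose q/2: 4 = 4,  q(branch(q(branch(6, 3, 2), s(3)), 4, q(branch(6, 3, 2), s(3))), q(branch(s(4), q(branch(6, 3, 2), s(3)), c), q(branch(6, 3, 2), s(3)))) = Y2.
Delete trivial equation 4 = 4.
Bind Y2 := q(branch(q(branch(6, 3, 2), s(3)), 4, q(branch(6, 3, 2), s(3))), q(branch(s(4), q(branch(6, 3, 2), s(3)), c), q(branch(6, 3, 2), s(3)))); no other remaining equation mentions Y2.
Decompose q/2: s(2) = X2,  q(c, Z) = q(c, s(4)).
Bind X2 := s(2); no other remaining equation mentions X2. Substituting into the earlier binding gives U := q(k, s(2)).
Decompose q/2: c = c,  Z = s(4).
Delete trivial equation c = c.
Bind Z := s(4).
MGU = { S ↦ branch(s(4), q(branch(6, 3, 2), s(3)), c), T ↦ q(branch(6, 3, 2), s(3)), U ↦ q(k, s(2)), Y2 ↦ q(branch(q(branch(6, 3, 2), s(3)), 4, q(branch(6, 3, 2), s(3))), q(branch(s(4), q(branch(6, 3, 2), s(3)), c), q(branch(6, 3, 2), s(3)))), X2 ↦ s(2), Z ↦ s(4) }, so S ↦ branch(s(4), q(branch(6, 3, 2), s(3)), c).

branch(s(4), q(branch(6, 3, 2), s(3)), c)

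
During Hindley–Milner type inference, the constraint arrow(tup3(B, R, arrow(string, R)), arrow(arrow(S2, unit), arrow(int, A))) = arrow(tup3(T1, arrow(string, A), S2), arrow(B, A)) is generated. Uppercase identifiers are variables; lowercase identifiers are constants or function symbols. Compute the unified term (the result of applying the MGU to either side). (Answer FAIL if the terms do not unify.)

FAIL

Decompose arrow/2: tup3(B, R, arrow(string, R)) = tup3(T1, arrow(string, A), S2),  arrow(arrow(S2, unit), arrow(int, A)) = arrow(B, A).
Decompose tup3/3: B = T1,  R = arrow(string, A),  arrow(string, R) = S2.
Bind B := T1; substituting into the one remaining equation that mentions B gives: arrow(arrow(S2, unit), arrow(int, A)) = arrow(T1, A).
Bind R := arrow(string, A); substituting into the one remaining equation that mentions R gives: arrow(string, arrow(string, A)) = S2.
Bind S2 := arrow(string, arrow(string, A)); substituting into the remaining equation gives: arrow(arrow(arrow(string, arrow(string, A)), unit), arrow(int, A)) = arrow(T1, A).
Decompose arrow/2: arrow(arrow(string, arrow(string, A)), unit) = T1,  arrow(int, A) = A.
Bind T1 := arrow(arrow(string, arrow(string, A)), unit); no other remaining equation mentions T1. Substituting into the earlier binding gives B := arrow(arrow(string, arrow(string, A)), unit).
Occurs check fails: A occurs in arrow(int, A); the equation A = arrow(int, A) has no finite solution.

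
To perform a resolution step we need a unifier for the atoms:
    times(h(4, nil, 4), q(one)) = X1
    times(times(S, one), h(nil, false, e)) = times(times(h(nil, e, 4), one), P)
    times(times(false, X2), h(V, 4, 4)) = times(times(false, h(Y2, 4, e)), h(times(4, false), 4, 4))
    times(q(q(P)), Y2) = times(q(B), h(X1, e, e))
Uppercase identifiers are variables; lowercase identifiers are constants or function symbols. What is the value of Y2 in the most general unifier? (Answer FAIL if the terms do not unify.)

h(times(h(4, nil, 4), q(one)), e, e)

Bind X1 := times(h(4, nil, 4), q(one)); substituting into the one remaining equation that mentions X1 gives: times(q(q(P)), Y2) = times(q(B), h(times(h(4, nil, 4), q(one)), e, e)).
Decompose times/2: times(S, one) = times(h(nil, e, 4), one),  h(nil, false, e) = P.
Decompose times/2: S = h(nil, e, 4),  one = one.
Bind S := h(nil, e, 4); no other remaining equation mentions S.
Delete trivial equation one = one.
Bind P := h(nil, false, e); substituting into the one remaining equation that mentions P gives: times(q(q(h(nil, false, e))), Y2) = times(q(B), h(times(h(4, nil, 4), q(one)), e, e)).
Decompose times/2: times(false, X2) = times(false, h(Y2, 4, e)),  h(V, 4, 4) = h(times(4, false), 4, 4).
Decompose times/2: false = false,  X2 = h(Y2, 4, e).
Delete trivial equation false = false.
Bind X2 := h(Y2, 4, e); no other remaining equation mentions X2.
Decompose h/3: V = times(4, false),  4 = 4,  4 = 4.
Bind V := times(4, false); no other remaining equation mentions V.
Delete trivial equation 4 = 4.
Delete trivial equation 4 = 4.
Decompose times/2: q(q(h(nil, false, e))) = q(B),  Y2 = h(times(h(4, nil, 4), q(one)), e, e).
Decompose q/1: q(h(nil, false, e)) = B.
Bind B := q(h(nil, false, e)); no other remaining equation mentions B.
Bind Y2 := h(times(h(4, nil, 4), q(one)), e, e). Substituting into the earlier binding gives X2 := h(h(times(h(4, nil, 4), q(one)), e, e), 4, e).
MGU = { X1 := times(h(4, nil, 4), q(one)), S := h(nil, e, 4), P := h(nil, false, e), X2 := h(h(times(h(4, nil, 4), q(one)), e, e), 4, e), V := times(4, false), B := q(h(nil, false, e)), Y2 := h(times(h(4, nil, 4), q(one)), e, e) }, so Y2 := h(times(h(4, nil, 4), q(one)), e, e).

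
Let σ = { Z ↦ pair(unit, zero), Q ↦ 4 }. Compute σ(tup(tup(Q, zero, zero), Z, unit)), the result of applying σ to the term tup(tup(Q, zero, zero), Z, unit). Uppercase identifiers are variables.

Replace each occurrence of Z with pair(unit, zero).
Replace each occurrence of Q with 4.
Result: tup(tup(4, zero, zero), pair(unit, zero), unit).

tup(tup(4, zero, zero), pair(unit, zero), unit)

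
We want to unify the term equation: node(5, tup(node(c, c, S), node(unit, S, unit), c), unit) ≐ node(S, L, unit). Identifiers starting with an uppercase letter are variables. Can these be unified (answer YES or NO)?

YES

Decompose node/3: 5 ≐ S,  tup(node(c, c, S), node(unit, S, unit), c) ≐ L,  unit ≐ unit.
Bind S := 5; substituting into the one remaining equation that mentions S gives: tup(node(c, c, 5), node(unit, 5, unit), c) ≐ L.
Bind L := tup(node(c, c, 5), node(unit, 5, unit), c); no other remaining equation mentions L.
Delete trivial equation unit ≐ unit.
No equations remain and no clash or occurs-check failure arose, so a unifier exists.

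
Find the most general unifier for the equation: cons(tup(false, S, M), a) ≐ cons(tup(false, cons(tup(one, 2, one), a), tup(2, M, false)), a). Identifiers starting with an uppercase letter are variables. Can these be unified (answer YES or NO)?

Decompose cons/2: tup(false, S, M) ≐ tup(false, cons(tup(one, 2, one), a), tup(2, M, false)),  a ≐ a.
Decompose tup/3: false ≐ false,  S ≐ cons(tup(one, 2, one), a),  M ≐ tup(2, M, false).
Delete trivial equation false ≐ false.
Bind S := cons(tup(one, 2, one), a); no other remaining equation mentions S.
Occurs check fails: M occurs in tup(2, M, false); the equation M ≐ tup(2, M, false) has no finite solution.

NO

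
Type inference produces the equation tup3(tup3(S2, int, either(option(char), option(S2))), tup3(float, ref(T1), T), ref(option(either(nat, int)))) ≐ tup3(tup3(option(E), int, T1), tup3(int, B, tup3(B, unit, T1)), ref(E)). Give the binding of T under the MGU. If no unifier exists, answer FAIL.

FAIL

Decompose tup3/3: tup3(S2, int, either(option(char), option(S2))) ≐ tup3(option(E), int, T1),  tup3(float, ref(T1), T) ≐ tup3(int, B, tup3(B, unit, T1)),  ref(option(either(nat, int))) ≐ ref(E).
Decompose tup3/3: S2 ≐ option(E),  int ≐ int,  either(option(char), option(S2)) ≐ T1.
Bind S2 := option(E); substituting into the one remaining equation that mentions S2 gives: either(option(char), option(option(E))) ≐ T1.
Delete trivial equation int ≐ int.
Bind T1 := either(option(char), option(option(E))); substituting into the one remaining equation that mentions T1 gives: tup3(float, ref(either(option(char), option(option(E)))), T) ≐ tup3(int, B, tup3(B, unit, either(option(char), option(option(E))))).
Decompose tup3/3: float ≐ int,  ref(either(option(char), option(option(E)))) ≐ B,  T ≐ tup3(B, unit, either(option(char), option(option(E)))).
Clash: constants float and int differ; no unifier exists.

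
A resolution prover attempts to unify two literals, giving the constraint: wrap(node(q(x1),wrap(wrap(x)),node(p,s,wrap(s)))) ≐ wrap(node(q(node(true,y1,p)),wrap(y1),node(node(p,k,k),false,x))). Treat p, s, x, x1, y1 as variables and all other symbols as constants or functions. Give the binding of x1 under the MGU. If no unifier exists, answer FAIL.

FAIL

Decompose wrap/1: node(q(x1),wrap(wrap(x)),node(p,s,wrap(s))) ≐ node(q(node(true,y1,p)),wrap(y1),node(node(p,k,k),false,x)).
Decompose node/3: q(x1) ≐ q(node(true,y1,p)),  wrap(wrap(x)) ≐ wrap(y1),  node(p,s,wrap(s)) ≐ node(node(p,k,k),false,x).
Decompose q/1: x1 ≐ node(true,y1,p).
Bind x1 := node(true,y1,p); no other remaining equation mentions x1.
Decompose wrap/1: wrap(x) ≐ y1.
Bind y1 := wrap(x); no other remaining equation mentions y1. Substituting into the earlier binding gives x1 := node(true,wrap(x),p).
Decompose node/3: p ≐ node(p,k,k),  s ≐ false,  wrap(s) ≐ x.
Occurs check fails: p occurs in node(p,k,k); the equation p ≐ node(p,k,k) has no finite solution.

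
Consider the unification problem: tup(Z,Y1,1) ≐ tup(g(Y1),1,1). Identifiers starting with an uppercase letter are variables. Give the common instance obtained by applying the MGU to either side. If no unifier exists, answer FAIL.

Decompose tup/3: Z ≐ g(Y1),  Y1 ≐ 1,  1 ≐ 1.
Bind Z := g(Y1); no other remaining equation mentions Z.
Bind Y1 := 1; no other remaining equation mentions Y1. Substituting into the earlier binding gives Z := g(1).
Delete trivial equation 1 ≐ 1.
Applying the MGU to either side gives tup(g(1),1,1).

tup(g(1),1,1)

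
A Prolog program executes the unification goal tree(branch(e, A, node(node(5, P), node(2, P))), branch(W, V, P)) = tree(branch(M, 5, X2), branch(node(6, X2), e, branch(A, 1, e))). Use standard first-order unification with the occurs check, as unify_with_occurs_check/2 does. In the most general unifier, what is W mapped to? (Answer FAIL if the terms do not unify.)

node(6, node(node(5, branch(5, 1, e)), node(2, branch(5, 1, e))))

Decompose tree/2: branch(e, A, node(node(5, P), node(2, P))) = branch(M, 5, X2),  branch(W, V, P) = branch(node(6, X2), e, branch(A, 1, e)).
Decompose branch/3: e = M,  A = 5,  node(node(5, P), node(2, P)) = X2.
Bind M := e; no other remaining equation mentions M.
Bind A := 5; substituting into the one remaining equation that mentions A gives: branch(W, V, P) = branch(node(6, X2), e, branch(5, 1, e)).
Bind X2 := node(node(5, P), node(2, P)); substituting into the remaining equation gives: branch(W, V, P) = branch(node(6, node(node(5, P), node(2, P))), e, branch(5, 1, e)).
Decompose branch/3: W = node(6, node(node(5, P), node(2, P))),  V = e,  P = branch(5, 1, e).
Bind W := node(6, node(node(5, P), node(2, P))); no other remaining equation mentions W.
Bind V := e; no other remaining equation mentions V.
Bind P := branch(5, 1, e). Substituting into the earlier bindings gives X2 := node(node(5, branch(5, 1, e)), node(2, branch(5, 1, e))), W := node(6, node(node(5, branch(5, 1, e)), node(2, branch(5, 1, e)))).
MGU = { M = e, A = 5, X2 = node(node(5, branch(5, 1, e)), node(2, branch(5, 1, e))), W = node(6, node(node(5, branch(5, 1, e)), node(2, branch(5, 1, e)))), V = e, P = branch(5, 1, e) }, so W = node(6, node(node(5, branch(5, 1, e)), node(2, branch(5, 1, e)))).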